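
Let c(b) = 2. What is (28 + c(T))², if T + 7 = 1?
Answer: 900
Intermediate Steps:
T = -6 (T = -7 + 1 = -6)
(28 + c(T))² = (28 + 2)² = 30² = 900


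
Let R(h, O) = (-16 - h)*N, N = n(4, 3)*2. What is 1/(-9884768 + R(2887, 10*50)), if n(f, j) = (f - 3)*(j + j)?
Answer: -1/9919604 ≈ -1.0081e-7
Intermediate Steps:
n(f, j) = 2*j*(-3 + f) (n(f, j) = (-3 + f)*(2*j) = 2*j*(-3 + f))
N = 12 (N = (2*3*(-3 + 4))*2 = (2*3*1)*2 = 6*2 = 12)
R(h, O) = -192 - 12*h (R(h, O) = (-16 - h)*12 = -192 - 12*h)
1/(-9884768 + R(2887, 10*50)) = 1/(-9884768 + (-192 - 12*2887)) = 1/(-9884768 + (-192 - 34644)) = 1/(-9884768 - 34836) = 1/(-9919604) = -1/9919604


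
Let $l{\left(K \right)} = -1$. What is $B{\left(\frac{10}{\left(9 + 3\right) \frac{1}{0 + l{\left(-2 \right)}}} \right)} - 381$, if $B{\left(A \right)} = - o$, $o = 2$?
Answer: $-383$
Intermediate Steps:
$B{\left(A \right)} = -2$ ($B{\left(A \right)} = \left(-1\right) 2 = -2$)
$B{\left(\frac{10}{\left(9 + 3\right) \frac{1}{0 + l{\left(-2 \right)}}} \right)} - 381 = -2 - 381 = -383$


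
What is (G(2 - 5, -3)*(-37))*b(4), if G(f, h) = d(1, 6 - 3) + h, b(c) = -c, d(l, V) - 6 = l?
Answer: 592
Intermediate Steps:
d(l, V) = 6 + l
G(f, h) = 7 + h (G(f, h) = (6 + 1) + h = 7 + h)
(G(2 - 5, -3)*(-37))*b(4) = ((7 - 3)*(-37))*(-1*4) = (4*(-37))*(-4) = -148*(-4) = 592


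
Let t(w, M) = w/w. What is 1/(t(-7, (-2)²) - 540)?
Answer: -1/539 ≈ -0.0018553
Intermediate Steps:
t(w, M) = 1
1/(t(-7, (-2)²) - 540) = 1/(1 - 540) = 1/(-539) = -1/539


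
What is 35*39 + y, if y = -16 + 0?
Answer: 1349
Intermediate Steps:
y = -16
35*39 + y = 35*39 - 16 = 1365 - 16 = 1349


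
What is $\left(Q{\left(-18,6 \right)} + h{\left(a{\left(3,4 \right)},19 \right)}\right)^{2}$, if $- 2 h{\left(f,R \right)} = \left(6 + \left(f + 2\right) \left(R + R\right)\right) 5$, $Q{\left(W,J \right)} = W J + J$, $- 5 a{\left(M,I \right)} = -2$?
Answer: $119025$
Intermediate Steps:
$a{\left(M,I \right)} = \frac{2}{5}$ ($a{\left(M,I \right)} = \left(- \frac{1}{5}\right) \left(-2\right) = \frac{2}{5}$)
$Q{\left(W,J \right)} = J + J W$ ($Q{\left(W,J \right)} = J W + J = J + J W$)
$h{\left(f,R \right)} = -15 - 5 R \left(2 + f\right)$ ($h{\left(f,R \right)} = - \frac{\left(6 + \left(f + 2\right) \left(R + R\right)\right) 5}{2} = - \frac{\left(6 + \left(2 + f\right) 2 R\right) 5}{2} = - \frac{\left(6 + 2 R \left(2 + f\right)\right) 5}{2} = - \frac{30 + 10 R \left(2 + f\right)}{2} = -15 - 5 R \left(2 + f\right)$)
$\left(Q{\left(-18,6 \right)} + h{\left(a{\left(3,4 \right)},19 \right)}\right)^{2} = \left(6 \left(1 - 18\right) - \left(205 + 38\right)\right)^{2} = \left(6 \left(-17\right) - 243\right)^{2} = \left(-102 - 243\right)^{2} = \left(-345\right)^{2} = 119025$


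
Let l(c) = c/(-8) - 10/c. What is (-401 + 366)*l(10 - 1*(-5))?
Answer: 2135/24 ≈ 88.958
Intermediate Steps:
l(c) = -10/c - c/8 (l(c) = c*(-⅛) - 10/c = -c/8 - 10/c = -10/c - c/8)
(-401 + 366)*l(10 - 1*(-5)) = (-401 + 366)*(-10/(10 - 1*(-5)) - (10 - 1*(-5))/8) = -35*(-10/(10 + 5) - (10 + 5)/8) = -35*(-10/15 - ⅛*15) = -35*(-10*1/15 - 15/8) = -35*(-⅔ - 15/8) = -35*(-61/24) = 2135/24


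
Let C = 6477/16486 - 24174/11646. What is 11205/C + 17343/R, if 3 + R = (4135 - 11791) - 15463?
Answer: -2763794541128517/415041726638 ≈ -6659.1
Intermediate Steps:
C = -17950079/10666442 (C = 6477*(1/16486) - 24174*1/11646 = 6477/16486 - 1343/647 = -17950079/10666442 ≈ -1.6829)
R = -23122 (R = -3 + ((4135 - 11791) - 15463) = -3 + (-7656 - 15463) = -3 - 23119 = -23122)
11205/C + 17343/R = 11205/(-17950079/10666442) + 17343/(-23122) = 11205*(-10666442/17950079) + 17343*(-1/23122) = -119517482610/17950079 - 17343/23122 = -2763794541128517/415041726638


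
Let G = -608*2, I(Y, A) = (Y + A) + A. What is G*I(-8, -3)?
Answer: 17024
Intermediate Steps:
I(Y, A) = Y + 2*A (I(Y, A) = (A + Y) + A = Y + 2*A)
G = -1216
G*I(-8, -3) = -1216*(-8 + 2*(-3)) = -1216*(-8 - 6) = -1216*(-14) = 17024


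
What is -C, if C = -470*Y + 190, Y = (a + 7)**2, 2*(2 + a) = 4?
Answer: 22840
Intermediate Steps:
a = 0 (a = -2 + (1/2)*4 = -2 + 2 = 0)
Y = 49 (Y = (0 + 7)**2 = 7**2 = 49)
C = -22840 (C = -470*49 + 190 = -23030 + 190 = -22840)
-C = -1*(-22840) = 22840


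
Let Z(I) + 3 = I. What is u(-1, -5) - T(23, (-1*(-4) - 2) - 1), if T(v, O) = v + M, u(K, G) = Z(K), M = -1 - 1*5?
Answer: -21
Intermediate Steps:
Z(I) = -3 + I
M = -6 (M = -1 - 5 = -6)
u(K, G) = -3 + K
T(v, O) = -6 + v (T(v, O) = v - 6 = -6 + v)
u(-1, -5) - T(23, (-1*(-4) - 2) - 1) = (-3 - 1) - (-6 + 23) = -4 - 1*17 = -4 - 17 = -21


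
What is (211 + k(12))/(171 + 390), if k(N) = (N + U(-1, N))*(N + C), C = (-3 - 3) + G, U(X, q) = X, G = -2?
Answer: 5/11 ≈ 0.45455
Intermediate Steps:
C = -8 (C = (-3 - 3) - 2 = -6 - 2 = -8)
k(N) = (-1 + N)*(-8 + N) (k(N) = (N - 1)*(N - 8) = (-1 + N)*(-8 + N))
(211 + k(12))/(171 + 390) = (211 + (8 + 12² - 9*12))/(171 + 390) = (211 + (8 + 144 - 108))/561 = (211 + 44)*(1/561) = 255*(1/561) = 5/11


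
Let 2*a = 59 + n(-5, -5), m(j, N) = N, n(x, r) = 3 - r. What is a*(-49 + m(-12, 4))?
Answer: -3015/2 ≈ -1507.5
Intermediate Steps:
a = 67/2 (a = (59 + (3 - 1*(-5)))/2 = (59 + (3 + 5))/2 = (59 + 8)/2 = (½)*67 = 67/2 ≈ 33.500)
a*(-49 + m(-12, 4)) = 67*(-49 + 4)/2 = (67/2)*(-45) = -3015/2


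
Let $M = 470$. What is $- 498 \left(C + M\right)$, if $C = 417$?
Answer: $-441726$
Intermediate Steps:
$- 498 \left(C + M\right) = - 498 \left(417 + 470\right) = \left(-498\right) 887 = -441726$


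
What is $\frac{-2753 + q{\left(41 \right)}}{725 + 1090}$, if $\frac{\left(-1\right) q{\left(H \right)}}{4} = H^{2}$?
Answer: $- \frac{3159}{605} \approx -5.2215$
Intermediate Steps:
$q{\left(H \right)} = - 4 H^{2}$
$\frac{-2753 + q{\left(41 \right)}}{725 + 1090} = \frac{-2753 - 4 \cdot 41^{2}}{725 + 1090} = \frac{-2753 - 6724}{1815} = \left(-2753 - 6724\right) \frac{1}{1815} = \left(-9477\right) \frac{1}{1815} = - \frac{3159}{605}$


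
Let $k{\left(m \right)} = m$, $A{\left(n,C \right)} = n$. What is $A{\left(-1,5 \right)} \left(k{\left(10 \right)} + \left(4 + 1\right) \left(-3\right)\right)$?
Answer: $5$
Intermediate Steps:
$A{\left(-1,5 \right)} \left(k{\left(10 \right)} + \left(4 + 1\right) \left(-3\right)\right) = - (10 + \left(4 + 1\right) \left(-3\right)) = - (10 + 5 \left(-3\right)) = - (10 - 15) = \left(-1\right) \left(-5\right) = 5$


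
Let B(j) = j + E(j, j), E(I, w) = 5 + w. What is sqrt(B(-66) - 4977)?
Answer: 4*I*sqrt(319) ≈ 71.442*I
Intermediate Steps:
B(j) = 5 + 2*j (B(j) = j + (5 + j) = 5 + 2*j)
sqrt(B(-66) - 4977) = sqrt((5 + 2*(-66)) - 4977) = sqrt((5 - 132) - 4977) = sqrt(-127 - 4977) = sqrt(-5104) = 4*I*sqrt(319)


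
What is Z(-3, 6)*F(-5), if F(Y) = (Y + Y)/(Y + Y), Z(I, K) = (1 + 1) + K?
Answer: 8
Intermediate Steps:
Z(I, K) = 2 + K
F(Y) = 1 (F(Y) = (2*Y)/((2*Y)) = (2*Y)*(1/(2*Y)) = 1)
Z(-3, 6)*F(-5) = (2 + 6)*1 = 8*1 = 8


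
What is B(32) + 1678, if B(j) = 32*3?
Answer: 1774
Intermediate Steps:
B(j) = 96
B(32) + 1678 = 96 + 1678 = 1774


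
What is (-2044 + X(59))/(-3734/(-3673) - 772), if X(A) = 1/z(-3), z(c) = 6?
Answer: 45041999/16990932 ≈ 2.6509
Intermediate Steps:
X(A) = ⅙ (X(A) = 1/6 = ⅙)
(-2044 + X(59))/(-3734/(-3673) - 772) = (-2044 + ⅙)/(-3734/(-3673) - 772) = -12263/(6*(-3734*(-1/3673) - 772)) = -12263/(6*(3734/3673 - 772)) = -12263/(6*(-2831822/3673)) = -12263/6*(-3673/2831822) = 45041999/16990932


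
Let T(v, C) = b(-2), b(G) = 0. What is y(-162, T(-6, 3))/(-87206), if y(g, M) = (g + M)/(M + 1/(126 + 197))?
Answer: 26163/43603 ≈ 0.60003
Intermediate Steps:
T(v, C) = 0
y(g, M) = (M + g)/(1/323 + M) (y(g, M) = (M + g)/(M + 1/323) = (M + g)/(1/323 + M))
y(-162, T(-6, 3))/(-87206) = (323*(0 - 162)/(1 + 323*0))/(-87206) = (323*(-162)/(1 + 0))*(-1/87206) = (323*(-162)/1)*(-1/87206) = (323*1*(-162))*(-1/87206) = -52326*(-1/87206) = 26163/43603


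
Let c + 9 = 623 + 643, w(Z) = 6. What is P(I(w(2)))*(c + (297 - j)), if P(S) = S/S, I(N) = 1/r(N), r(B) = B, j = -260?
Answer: 1814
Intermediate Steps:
I(N) = 1/N
P(S) = 1
c = 1257 (c = -9 + (623 + 643) = -9 + 1266 = 1257)
P(I(w(2)))*(c + (297 - j)) = 1*(1257 + (297 - 1*(-260))) = 1*(1257 + (297 + 260)) = 1*(1257 + 557) = 1*1814 = 1814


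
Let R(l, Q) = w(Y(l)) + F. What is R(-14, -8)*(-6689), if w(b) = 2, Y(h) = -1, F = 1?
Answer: -20067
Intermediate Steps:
R(l, Q) = 3 (R(l, Q) = 2 + 1 = 3)
R(-14, -8)*(-6689) = 3*(-6689) = -20067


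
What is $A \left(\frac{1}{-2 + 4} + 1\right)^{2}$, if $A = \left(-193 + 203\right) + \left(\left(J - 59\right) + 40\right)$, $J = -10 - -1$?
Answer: $- \frac{81}{2} \approx -40.5$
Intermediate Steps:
$J = -9$ ($J = -10 + 1 = -9$)
$A = -18$ ($A = \left(-193 + 203\right) + \left(\left(-9 - 59\right) + 40\right) = 10 + \left(-68 + 40\right) = 10 - 28 = -18$)
$A \left(\frac{1}{-2 + 4} + 1\right)^{2} = - 18 \left(\frac{1}{-2 + 4} + 1\right)^{2} = - 18 \left(\frac{1}{2} + 1\right)^{2} = - 18 \left(\frac{3}{2}\right)^{2} = \left(-18\right) \frac{9}{4} = - \frac{81}{2}$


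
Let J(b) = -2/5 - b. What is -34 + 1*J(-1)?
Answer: -167/5 ≈ -33.400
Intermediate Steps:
J(b) = -⅖ - b (J(b) = -2*⅕ - b = -⅖ - b)
-34 + 1*J(-1) = -34 + 1*(-⅖ - 1*(-1)) = -34 + 1*(-⅖ + 1) = -34 + 1*(⅗) = -34 + ⅗ = -167/5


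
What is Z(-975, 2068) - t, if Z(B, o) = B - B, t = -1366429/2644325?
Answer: 1366429/2644325 ≈ 0.51674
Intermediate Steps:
t = -1366429/2644325 (t = -1366429*1/2644325 = -1366429/2644325 ≈ -0.51674)
Z(B, o) = 0
Z(-975, 2068) - t = 0 - 1*(-1366429/2644325) = 0 + 1366429/2644325 = 1366429/2644325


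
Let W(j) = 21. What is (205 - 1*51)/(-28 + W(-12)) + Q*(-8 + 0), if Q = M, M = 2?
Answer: -38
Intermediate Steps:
Q = 2
(205 - 1*51)/(-28 + W(-12)) + Q*(-8 + 0) = (205 - 1*51)/(-28 + 21) + 2*(-8 + 0) = (205 - 51)/(-7) + 2*(-8) = 154*(-⅐) - 16 = -22 - 16 = -38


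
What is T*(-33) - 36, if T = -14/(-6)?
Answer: -113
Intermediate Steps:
T = 7/3 (T = -14*(-⅙) = 7/3 ≈ 2.3333)
T*(-33) - 36 = (7/3)*(-33) - 36 = -77 - 36 = -113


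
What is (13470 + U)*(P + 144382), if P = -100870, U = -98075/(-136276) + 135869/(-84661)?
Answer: 7789886811536634/13291777 ≈ 5.8607e+8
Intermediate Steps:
U = -329437299/372169756 (U = -98075*(-1/136276) + 135869*(-1/84661) = 98075/136276 - 135869/84661 = -329437299/372169756 ≈ -0.88518)
(13470 + U)*(P + 144382) = (13470 - 329437299/372169756)*(-100870 + 144382) = (5012797176021/372169756)*43512 = 7789886811536634/13291777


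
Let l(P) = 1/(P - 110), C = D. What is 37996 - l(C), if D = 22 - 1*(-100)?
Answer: 455951/12 ≈ 37996.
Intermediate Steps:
D = 122 (D = 22 + 100 = 122)
C = 122
l(P) = 1/(-110 + P)
37996 - l(C) = 37996 - 1/(-110 + 122) = 37996 - 1/12 = 455951/12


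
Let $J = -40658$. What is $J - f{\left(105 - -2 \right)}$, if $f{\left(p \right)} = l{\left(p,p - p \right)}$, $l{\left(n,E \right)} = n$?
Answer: $-40765$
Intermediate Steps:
$f{\left(p \right)} = p$
$J - f{\left(105 - -2 \right)} = -40658 - \left(105 - -2\right) = -40658 - \left(105 + 2\right) = -40658 - 107 = -40765$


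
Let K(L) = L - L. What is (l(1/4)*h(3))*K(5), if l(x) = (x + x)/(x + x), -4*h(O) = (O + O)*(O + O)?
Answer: 0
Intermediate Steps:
K(L) = 0
h(O) = -O**2 (h(O) = -(O + O)*(O + O)/4 = -2*O*2*O/4 = -O**2)
l(x) = 1 (l(x) = (2*x)/((2*x)) = (2*x)*(1/(2*x)) = 1)
(l(1/4)*h(3))*K(5) = (1*(-1*3**2))*0 = (1*(-1*9))*0 = (1*(-9))*0 = -9*0 = 0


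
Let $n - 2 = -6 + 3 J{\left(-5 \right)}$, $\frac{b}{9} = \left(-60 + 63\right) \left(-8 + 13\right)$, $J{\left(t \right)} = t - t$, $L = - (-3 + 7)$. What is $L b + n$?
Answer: $-544$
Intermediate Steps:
$L = -4$ ($L = \left(-1\right) 4 = -4$)
$J{\left(t \right)} = 0$
$b = 135$ ($b = 9 \left(-60 + 63\right) \left(-8 + 13\right) = 9 \cdot 3 \cdot 5 = 9 \cdot 15 = 135$)
$n = -4$ ($n = 2 + \left(-6 + 3 \cdot 0\right) = 2 + \left(-6 + 0\right) = 2 - 6 = -4$)
$L b + n = \left(-4\right) 135 - 4 = -540 - 4 = -544$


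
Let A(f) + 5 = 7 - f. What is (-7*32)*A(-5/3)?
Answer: -2464/3 ≈ -821.33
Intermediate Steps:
A(f) = 2 - f (A(f) = -5 + (7 - f) = 2 - f)
(-7*32)*A(-5/3) = (-7*32)*(2 - (-5)/3) = -224*(2 - (-5)/3) = -224*(2 - 1*(-5/3)) = -224*(2 + 5/3) = -224*11/3 = -2464/3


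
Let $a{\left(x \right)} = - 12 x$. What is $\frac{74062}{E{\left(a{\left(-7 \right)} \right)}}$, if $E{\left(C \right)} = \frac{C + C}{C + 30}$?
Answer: $\frac{703589}{14} \approx 50256.0$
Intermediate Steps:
$E{\left(C \right)} = \frac{2 C}{30 + C}$
$\frac{74062}{E{\left(a{\left(-7 \right)} \right)}} = \frac{74062}{2 \left(\left(-12\right) \left(-7\right)\right) \frac{1}{30 - -84}} = \frac{74062}{2 \cdot 84 \frac{1}{30 + 84}} = \frac{74062}{2 \cdot 84 \cdot \frac{1}{114}} = \frac{74062}{\frac{28}{19}} = 74062 \cdot \frac{19}{28} = \frac{703589}{14}$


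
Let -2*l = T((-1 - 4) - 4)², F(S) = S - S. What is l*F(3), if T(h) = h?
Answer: 0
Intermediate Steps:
F(S) = 0
l = -81/2 (l = -((-1 - 4) - 4)²/2 = -(-5 - 4)²/2 = -½*(-9)² = -½*81 = -81/2 ≈ -40.500)
l*F(3) = -81/2*0 = 0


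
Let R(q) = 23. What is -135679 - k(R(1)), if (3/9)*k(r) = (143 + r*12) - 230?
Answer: -136246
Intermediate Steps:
k(r) = -261 + 36*r (k(r) = 3*((143 + r*12) - 230) = 3*((143 + 12*r) - 230) = 3*(-87 + 12*r) = -261 + 36*r)
-135679 - k(R(1)) = -135679 - (-261 + 36*23) = -135679 - (-261 + 828) = -135679 - 1*567 = -135679 - 567 = -136246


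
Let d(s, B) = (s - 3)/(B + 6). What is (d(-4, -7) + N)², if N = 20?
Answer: 729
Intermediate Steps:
d(s, B) = (-3 + s)/(6 + B)
(d(-4, -7) + N)² = ((-3 - 4)/(6 - 7) + 20)² = (-7/(-1) + 20)² = (-1*(-7) + 20)² = (7 + 20)² = 27² = 729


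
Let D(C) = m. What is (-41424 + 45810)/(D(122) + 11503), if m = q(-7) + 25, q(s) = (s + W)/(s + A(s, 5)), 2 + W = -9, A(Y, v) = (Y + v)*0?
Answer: 15351/40357 ≈ 0.38038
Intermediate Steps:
A(Y, v) = 0
W = -11 (W = -2 - 9 = -11)
q(s) = (-11 + s)/s (q(s) = (s - 11)/(s + 0) = (-11 + s)/s)
m = 193/7 (m = (-11 - 7)/(-7) + 25 = -⅐*(-18) + 25 = 18/7 + 25 = 193/7 ≈ 27.571)
D(C) = 193/7
(-41424 + 45810)/(D(122) + 11503) = (-41424 + 45810)/(193/7 + 11503) = 4386/(80714/7) = 4386*(7/80714) = 15351/40357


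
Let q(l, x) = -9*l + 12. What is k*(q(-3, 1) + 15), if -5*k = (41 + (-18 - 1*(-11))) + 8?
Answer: -2268/5 ≈ -453.60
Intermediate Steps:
k = -42/5 (k = -((41 + (-18 - 1*(-11))) + 8)/5 = -((41 + (-18 + 11)) + 8)/5 = -((41 - 7) + 8)/5 = -(34 + 8)/5 = -1/5*42 = -42/5 ≈ -8.4000)
q(l, x) = 12 - 9*l
k*(q(-3, 1) + 15) = -42*((12 - 9*(-3)) + 15)/5 = -42*((12 + 27) + 15)/5 = -42*(39 + 15)/5 = -42/5*54 = -2268/5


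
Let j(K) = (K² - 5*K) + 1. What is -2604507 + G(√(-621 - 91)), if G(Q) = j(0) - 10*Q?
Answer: -2604506 - 20*I*√178 ≈ -2.6045e+6 - 266.83*I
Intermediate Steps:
j(K) = 1 + K² - 5*K
G(Q) = 1 - 10*Q (G(Q) = (1 + 0² - 5*0) - 10*Q = (1 + 0 + 0) - 10*Q = 1 - 10*Q)
-2604507 + G(√(-621 - 91)) = -2604507 + (1 - 10*√(-621 - 91)) = -2604507 + (1 - 20*I*√178) = -2604506 - 20*I*√178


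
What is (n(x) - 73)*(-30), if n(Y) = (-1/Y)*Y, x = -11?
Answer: 2220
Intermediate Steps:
n(Y) = -1
(n(x) - 73)*(-30) = (-1 - 73)*(-30) = -74*(-30) = 2220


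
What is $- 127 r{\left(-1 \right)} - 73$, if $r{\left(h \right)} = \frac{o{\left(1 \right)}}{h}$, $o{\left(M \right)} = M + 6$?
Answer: $816$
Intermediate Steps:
$o{\left(M \right)} = 6 + M$
$r{\left(h \right)} = \frac{7}{h}$ ($r{\left(h \right)} = \frac{6 + 1}{h} = \frac{7}{h}$)
$- 127 r{\left(-1 \right)} - 73 = - 127 \frac{7}{-1} - 73 = - 127 \cdot 7 \left(-1\right) - 73 = \left(-127\right) \left(-7\right) - 73 = 889 - 73 = 816$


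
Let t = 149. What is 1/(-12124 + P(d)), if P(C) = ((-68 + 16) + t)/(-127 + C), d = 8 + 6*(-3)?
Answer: -137/1661085 ≈ -8.2476e-5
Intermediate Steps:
d = -10 (d = 8 - 18 = -10)
P(C) = 97/(-127 + C) (P(C) = ((-68 + 16) + 149)/(-127 + C) = (-52 + 149)/(-127 + C) = 97/(-127 + C))
1/(-12124 + P(d)) = 1/(-12124 + 97/(-127 - 10)) = 1/(-12124 + 97/(-137)) = 1/(-12124 + 97*(-1/137)) = 1/(-12124 - 97/137) = 1/(-1661085/137) = -137/1661085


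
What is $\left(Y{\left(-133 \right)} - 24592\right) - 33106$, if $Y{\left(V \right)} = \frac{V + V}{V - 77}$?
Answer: $- \frac{865451}{15} \approx -57697.0$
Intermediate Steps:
$Y{\left(V \right)} = \frac{2 V}{-77 + V}$
$\left(Y{\left(-133 \right)} - 24592\right) - 33106 = \left(2 \left(-133\right) \frac{1}{-77 - 133} - 24592\right) - 33106 = \left(2 \left(-133\right) \frac{1}{-210} - 24592\right) - 33106 = \left(2 \left(-133\right) \left(- \frac{1}{210}\right) - 24592\right) - 33106 = \left(\frac{19}{15} - 24592\right) - 33106 = - \frac{368861}{15} - 33106 = - \frac{865451}{15}$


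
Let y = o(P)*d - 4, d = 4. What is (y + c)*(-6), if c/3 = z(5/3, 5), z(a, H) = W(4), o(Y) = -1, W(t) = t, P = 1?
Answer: -24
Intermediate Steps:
z(a, H) = 4
y = -8 (y = -1*4 - 4 = -4 - 4 = -8)
c = 12 (c = 3*4 = 12)
(y + c)*(-6) = (-8 + 12)*(-6) = 4*(-6) = -24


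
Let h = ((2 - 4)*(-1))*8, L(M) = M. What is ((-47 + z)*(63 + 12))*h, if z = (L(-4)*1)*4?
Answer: -75600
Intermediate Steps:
z = -16 (z = -4*1*4 = -4*4 = -16)
h = 16 (h = -2*(-1)*8 = 2*8 = 16)
((-47 + z)*(63 + 12))*h = ((-47 - 16)*(63 + 12))*16 = -63*75*16 = -4725*16 = -75600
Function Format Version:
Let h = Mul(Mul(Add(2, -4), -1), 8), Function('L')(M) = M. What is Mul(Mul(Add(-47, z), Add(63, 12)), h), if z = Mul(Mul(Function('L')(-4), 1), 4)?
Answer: -75600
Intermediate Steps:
z = -16 (z = Mul(Mul(-4, 1), 4) = Mul(-4, 4) = -16)
h = 16 (h = Mul(Mul(-2, -1), 8) = Mul(2, 8) = 16)
Mul(Mul(Add(-47, z), Add(63, 12)), h) = Mul(Mul(Add(-47, -16), Add(63, 12)), 16) = Mul(Mul(-63, 75), 16) = Mul(-4725, 16) = -75600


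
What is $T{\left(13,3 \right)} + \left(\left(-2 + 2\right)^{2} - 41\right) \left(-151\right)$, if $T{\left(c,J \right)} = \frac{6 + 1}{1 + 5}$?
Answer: $\frac{37153}{6} \approx 6192.2$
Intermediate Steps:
$T{\left(c,J \right)} = \frac{7}{6}$
$T{\left(13,3 \right)} + \left(\left(-2 + 2\right)^{2} - 41\right) \left(-151\right) = \frac{7}{6} + \left(\left(-2 + 2\right)^{2} - 41\right) \left(-151\right) = \frac{7}{6} + \left(0^{2} - 41\right) \left(-151\right) = \frac{7}{6} + \left(0 - 41\right) \left(-151\right) = \frac{7}{6} - -6191 = \frac{7}{6} + 6191 = \frac{37153}{6}$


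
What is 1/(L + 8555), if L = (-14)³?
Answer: 1/5811 ≈ 0.00017209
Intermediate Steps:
L = -2744
1/(L + 8555) = 1/(-2744 + 8555) = 1/5811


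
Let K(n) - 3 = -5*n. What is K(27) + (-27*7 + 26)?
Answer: -295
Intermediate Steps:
K(n) = 3 - 5*n
K(27) + (-27*7 + 26) = (3 - 5*27) + (-27*7 + 26) = (3 - 135) + (-189 + 26) = -132 - 163 = -295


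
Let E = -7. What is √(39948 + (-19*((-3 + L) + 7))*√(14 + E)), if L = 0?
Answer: 2*√(9987 - 19*√7) ≈ 199.37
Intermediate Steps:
√(39948 + (-19*((-3 + L) + 7))*√(14 + E)) = √(39948 + (-19*((-3 + 0) + 7))*√(14 - 7)) = √(39948 + (-19*(-3 + 7))*√7) = √(39948 + (-19*4)*√7) = √(39948 - 76*√7)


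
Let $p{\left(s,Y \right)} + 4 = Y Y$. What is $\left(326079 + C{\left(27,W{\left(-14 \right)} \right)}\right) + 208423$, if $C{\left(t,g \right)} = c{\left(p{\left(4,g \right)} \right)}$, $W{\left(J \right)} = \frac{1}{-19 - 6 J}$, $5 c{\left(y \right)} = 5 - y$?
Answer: $\frac{11291392774}{21125} \approx 5.345 \cdot 10^{5}$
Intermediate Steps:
$p{\left(s,Y \right)} = -4 + Y^{2}$ ($p{\left(s,Y \right)} = -4 + Y Y = -4 + Y^{2}$)
$c{\left(y \right)} = 1 - \frac{y}{5}$ ($c{\left(y \right)} = \frac{5 - y}{5} = 1 - \frac{y}{5}$)
$C{\left(t,g \right)} = \frac{9}{5} - \frac{g^{2}}{5}$ ($C{\left(t,g \right)} = 1 - \frac{-4 + g^{2}}{5} = 1 - \left(- \frac{4}{5} + \frac{g^{2}}{5}\right) = \frac{9}{5} - \frac{g^{2}}{5}$)
$\left(326079 + C{\left(27,W{\left(-14 \right)} \right)}\right) + 208423 = \left(326079 + \left(\frac{9}{5} - \frac{\left(- \frac{1}{19 + 6 \left(-14\right)}\right)^{2}}{5}\right)\right) + 208423 = \left(326079 + \left(\frac{9}{5} - \frac{\left(- \frac{1}{19 - 84}\right)^{2}}{5}\right)\right) + 208423 = \left(326079 + \left(\frac{9}{5} - \frac{\left(- \frac{1}{-65}\right)^{2}}{5}\right)\right) + 208423 = \left(326079 + \left(\frac{9}{5} - \frac{\left(\left(-1\right) \left(- \frac{1}{65}\right)\right)^{2}}{5}\right)\right) + 208423 = \left(326079 + \left(\frac{9}{5} - \frac{1}{5 \cdot 4225}\right)\right) + 208423 = \left(326079 + \left(\frac{9}{5} - \frac{1}{21125}\right)\right) + 208423 = \left(326079 + \frac{38024}{21125}\right) + 208423 = \frac{6888456899}{21125} + 208423 = \frac{11291392774}{21125}$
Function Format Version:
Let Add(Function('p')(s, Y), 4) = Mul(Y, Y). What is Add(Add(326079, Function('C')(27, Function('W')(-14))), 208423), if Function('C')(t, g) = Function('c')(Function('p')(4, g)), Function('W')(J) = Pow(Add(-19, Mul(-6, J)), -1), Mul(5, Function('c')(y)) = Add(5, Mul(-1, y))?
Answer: Rational(11291392774, 21125) ≈ 5.3450e+5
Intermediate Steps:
Function('p')(s, Y) = Add(-4, Pow(Y, 2)) (Function('p')(s, Y) = Add(-4, Mul(Y, Y)) = Add(-4, Pow(Y, 2)))
Function('c')(y) = Add(1, Mul(Rational(-1, 5), y)) (Function('c')(y) = Mul(Rational(1, 5), Add(5, Mul(-1, y))) = Add(1, Mul(Rational(-1, 5), y)))
Function('C')(t, g) = Add(Rational(9, 5), Mul(Rational(-1, 5), Pow(g, 2))) (Function('C')(t, g) = Add(1, Mul(Rational(-1, 5), Add(-4, Pow(g, 2)))) = Add(1, Add(Rational(4, 5), Mul(Rational(-1, 5), Pow(g, 2)))) = Add(Rational(9, 5), Mul(Rational(-1, 5), Pow(g, 2))))
Add(Add(326079, Function('C')(27, Function('W')(-14))), 208423) = Add(Add(326079, Add(Rational(9, 5), Mul(Rational(-1, 5), Pow(Mul(-1, Pow(Add(19, Mul(6, -14)), -1)), 2)))), 208423) = Add(Add(326079, Add(Rational(9, 5), Mul(Rational(-1, 5), Pow(Mul(-1, Pow(Add(19, -84), -1)), 2)))), 208423) = Add(Add(326079, Add(Rational(9, 5), Mul(Rational(-1, 5), Pow(Mul(-1, Pow(-65, -1)), 2)))), 208423) = Add(Add(326079, Add(Rational(9, 5), Mul(Rational(-1, 5), Pow(Mul(-1, Rational(-1, 65)), 2)))), 208423) = Add(Add(326079, Add(Rational(9, 5), Mul(Rational(-1, 5), Pow(Rational(1, 65), 2)))), 208423) = Add(Add(326079, Add(Rational(9, 5), Mul(Rational(-1, 5), Rational(1, 4225)))), 208423) = Add(Add(326079, Add(Rational(9, 5), Rational(-1, 21125))), 208423) = Add(Add(326079, Rational(38024, 21125)), 208423) = Add(Rational(6888456899, 21125), 208423) = Rational(11291392774, 21125)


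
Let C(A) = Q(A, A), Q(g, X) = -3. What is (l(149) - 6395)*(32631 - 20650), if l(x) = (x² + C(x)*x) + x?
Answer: 185801348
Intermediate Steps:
C(A) = -3
l(x) = x² - 2*x (l(x) = (x² - 3*x) + x = x² - 2*x)
(l(149) - 6395)*(32631 - 20650) = (149*(-2 + 149) - 6395)*(32631 - 20650) = (149*147 - 6395)*11981 = (21903 - 6395)*11981 = 15508*11981 = 185801348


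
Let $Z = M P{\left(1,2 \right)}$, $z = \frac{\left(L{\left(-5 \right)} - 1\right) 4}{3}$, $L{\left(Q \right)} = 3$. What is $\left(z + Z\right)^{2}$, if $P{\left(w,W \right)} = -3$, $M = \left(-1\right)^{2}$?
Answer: $\frac{1}{9} \approx 0.11111$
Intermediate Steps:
$M = 1$
$z = \frac{8}{3}$ ($z = \frac{\left(3 - 1\right) 4}{3} = 2 \cdot 4 \cdot \frac{1}{3} = 8 \cdot \frac{1}{3} = \frac{8}{3} \approx 2.6667$)
$Z = -3$ ($Z = 1 \left(-3\right) = -3$)
$\left(z + Z\right)^{2} = \left(\frac{8}{3} - 3\right)^{2} = \left(- \frac{1}{3}\right)^{2} = \frac{1}{9}$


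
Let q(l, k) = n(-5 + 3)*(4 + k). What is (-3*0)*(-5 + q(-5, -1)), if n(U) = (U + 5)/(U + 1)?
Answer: 0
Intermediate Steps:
n(U) = (5 + U)/(1 + U)
q(l, k) = -12 - 3*k (q(l, k) = ((5 + (-5 + 3))/(1 + (-5 + 3)))*(4 + k) = ((5 - 2)/(1 - 2))*(4 + k) = (3/(-1))*(4 + k) = (-1*3)*(4 + k) = -3*(4 + k) = -12 - 3*k)
(-3*0)*(-5 + q(-5, -1)) = (-3*0)*(-5 + (-12 - 3*(-1))) = 0*(-5 + (-12 + 3)) = 0*(-5 - 9) = 0*(-14) = 0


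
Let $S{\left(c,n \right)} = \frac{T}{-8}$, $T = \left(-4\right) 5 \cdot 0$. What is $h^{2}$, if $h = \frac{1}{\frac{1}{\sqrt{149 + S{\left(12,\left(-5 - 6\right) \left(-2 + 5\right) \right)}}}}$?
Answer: $149$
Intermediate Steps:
$T = 0$ ($T = \left(-20\right) 0 = 0$)
$S{\left(c,n \right)} = 0$ ($S{\left(c,n \right)} = \frac{0}{-8} = 0 \left(- \frac{1}{8}\right) = 0$)
$h = \sqrt{149}$ ($h = \frac{1}{\frac{1}{\sqrt{149 + 0}}} = \frac{1}{\frac{1}{\sqrt{149}}} = \frac{1}{\frac{1}{149} \sqrt{149}} = \sqrt{149} \approx 12.207$)
$h^{2} = \left(\sqrt{149}\right)^{2} = 149$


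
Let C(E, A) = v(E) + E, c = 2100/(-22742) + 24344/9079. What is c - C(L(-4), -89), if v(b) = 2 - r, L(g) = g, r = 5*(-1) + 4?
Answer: 370519983/103237309 ≈ 3.5890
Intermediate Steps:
r = -1 (r = -5 + 4 = -1)
v(b) = 3 (v(b) = 2 - 1*(-1) = 2 + 1 = 3)
c = 267282674/103237309 (c = 2100*(-1/22742) + 24344*(1/9079) = -1050/11371 + 24344/9079 = 267282674/103237309 ≈ 2.5890)
C(E, A) = 3 + E
c - C(L(-4), -89) = 267282674/103237309 - (3 - 4) = 267282674/103237309 - 1*(-1) = 267282674/103237309 + 1 = 370519983/103237309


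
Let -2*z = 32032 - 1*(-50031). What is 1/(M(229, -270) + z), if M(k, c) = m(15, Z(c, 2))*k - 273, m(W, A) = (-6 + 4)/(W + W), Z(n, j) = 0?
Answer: -30/1239593 ≈ -2.4201e-5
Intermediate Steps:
m(W, A) = -1/W (m(W, A) = -2*1/(2*W) = -1/W)
M(k, c) = -273 - k/15 (M(k, c) = (-1/15)*k - 273 = (-1*1/15)*k - 273 = -k/15 - 273 = -273 - k/15)
z = -82063/2 (z = -(32032 - 1*(-50031))/2 = -(32032 + 50031)/2 = -½*82063 = -82063/2 ≈ -41032.)
1/(M(229, -270) + z) = 1/((-273 - 1/15*229) - 82063/2) = 1/((-273 - 229/15) - 82063/2) = 1/(-4324/15 - 82063/2) = 1/(-1239593/30) = -30/1239593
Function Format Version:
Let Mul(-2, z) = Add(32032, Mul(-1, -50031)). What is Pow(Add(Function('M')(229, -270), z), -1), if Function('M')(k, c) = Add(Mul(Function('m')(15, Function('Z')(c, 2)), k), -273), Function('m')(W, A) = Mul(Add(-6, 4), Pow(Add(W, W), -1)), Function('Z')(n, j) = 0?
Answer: Rational(-30, 1239593) ≈ -2.4201e-5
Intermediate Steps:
Function('m')(W, A) = Mul(-1, Pow(W, -1)) (Function('m')(W, A) = Mul(-2, Pow(Mul(2, W), -1)) = Mul(-2, Mul(Rational(1, 2), Pow(W, -1))) = Mul(-1, Pow(W, -1)))
Function('M')(k, c) = Add(-273, Mul(Rational(-1, 15), k)) (Function('M')(k, c) = Add(Mul(Mul(-1, Pow(15, -1)), k), -273) = Add(Mul(Mul(-1, Rational(1, 15)), k), -273) = Add(Mul(Rational(-1, 15), k), -273) = Add(-273, Mul(Rational(-1, 15), k)))
z = Rational(-82063, 2) (z = Mul(Rational(-1, 2), Add(32032, Mul(-1, -50031))) = Mul(Rational(-1, 2), Add(32032, 50031)) = Mul(Rational(-1, 2), 82063) = Rational(-82063, 2) ≈ -41032.)
Pow(Add(Function('M')(229, -270), z), -1) = Pow(Add(Add(-273, Mul(Rational(-1, 15), 229)), Rational(-82063, 2)), -1) = Pow(Add(Add(-273, Rational(-229, 15)), Rational(-82063, 2)), -1) = Pow(Add(Rational(-4324, 15), Rational(-82063, 2)), -1) = Pow(Rational(-1239593, 30), -1) = Rational(-30, 1239593)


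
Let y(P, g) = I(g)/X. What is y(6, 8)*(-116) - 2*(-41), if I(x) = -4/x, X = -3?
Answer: 188/3 ≈ 62.667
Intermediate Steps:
y(P, g) = 4/(3*g) (y(P, g) = -4/g/(-3) = -4/g*(-⅓) = 4/(3*g))
y(6, 8)*(-116) - 2*(-41) = ((4/3)/8)*(-116) - 2*(-41) = ((4/3)*(⅛))*(-116) + 82 = (⅙)*(-116) + 82 = -58/3 + 82 = 188/3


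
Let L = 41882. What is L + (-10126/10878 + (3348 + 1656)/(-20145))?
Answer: 1529608399273/36522885 ≈ 41881.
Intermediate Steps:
L + (-10126/10878 + (3348 + 1656)/(-20145)) = 41882 + (-10126/10878 + (3348 + 1656)/(-20145)) = 41882 + (-10126*1/10878 + 5004*(-1/20145)) = 41882 + (-5063/5439 - 1668/6715) = 41882 - 43070297/36522885 = 1529608399273/36522885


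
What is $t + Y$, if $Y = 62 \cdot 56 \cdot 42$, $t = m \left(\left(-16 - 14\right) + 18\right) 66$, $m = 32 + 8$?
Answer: $114144$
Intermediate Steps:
$m = 40$
$t = -31680$ ($t = 40 \left(\left(-16 - 14\right) + 18\right) 66 = 40 \left(-30 + 18\right) 66 = 40 \left(-12\right) 66 = \left(-480\right) 66 = -31680$)
$Y = 145824$ ($Y = 3472 \cdot 42 = 145824$)
$t + Y = -31680 + 145824 = 114144$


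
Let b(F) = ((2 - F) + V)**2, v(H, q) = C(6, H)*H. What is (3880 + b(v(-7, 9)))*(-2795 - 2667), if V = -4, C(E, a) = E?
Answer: -29931760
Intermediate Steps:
v(H, q) = 6*H
b(F) = (-2 - F)**2 (b(F) = ((2 - F) - 4)**2 = (-2 - F)**2)
(3880 + b(v(-7, 9)))*(-2795 - 2667) = (3880 + (2 + 6*(-7))**2)*(-2795 - 2667) = (3880 + (2 - 42)**2)*(-5462) = (3880 + (-40)**2)*(-5462) = (3880 + 1600)*(-5462) = 5480*(-5462) = -29931760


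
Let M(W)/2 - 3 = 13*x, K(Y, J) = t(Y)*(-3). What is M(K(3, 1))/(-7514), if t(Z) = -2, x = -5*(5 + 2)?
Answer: 452/3757 ≈ 0.12031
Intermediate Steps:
x = -35 (x = -5*7 = -35)
K(Y, J) = 6 (K(Y, J) = -2*(-3) = 6)
M(W) = -904 (M(W) = 6 + 2*(13*(-35)) = 6 + 2*(-455) = 6 - 910 = -904)
M(K(3, 1))/(-7514) = -904/(-7514) = -904*(-1/7514) = 452/3757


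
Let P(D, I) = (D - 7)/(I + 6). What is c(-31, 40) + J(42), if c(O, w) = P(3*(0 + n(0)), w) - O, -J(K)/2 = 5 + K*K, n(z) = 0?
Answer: -161329/46 ≈ -3507.2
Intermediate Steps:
J(K) = -10 - 2*K**2 (J(K) = -2*(5 + K*K) = -2*(5 + K**2) = -10 - 2*K**2)
P(D, I) = (-7 + D)/(6 + I)
c(O, w) = -O - 7/(6 + w) (c(O, w) = (-7 + 3*(0 + 0))/(6 + w) - O = (-7 + 3*0)/(6 + w) - O = (-7 + 0)/(6 + w) - O = -7/(6 + w) - O = -O - 7/(6 + w))
c(-31, 40) + J(42) = (-7 - 1*(-31)*(6 + 40))/(6 + 40) + (-10 - 2*42**2) = (-7 - 1*(-31)*46)/46 + (-10 - 2*1764) = (-7 + 1426)/46 + (-10 - 3528) = (1/46)*1419 - 3538 = 1419/46 - 3538 = -161329/46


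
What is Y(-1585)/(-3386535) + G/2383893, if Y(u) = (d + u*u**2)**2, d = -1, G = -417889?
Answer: -12599145843424692295237961/2691045693585 ≈ -4.6819e+12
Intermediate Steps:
Y(u) = (-1 + u**3)**2 (Y(u) = (-1 + u*u**2)**2 = (-1 + u**3)**2)
Y(-1585)/(-3386535) + G/2383893 = (-1 + (-1585)**3)**2/(-3386535) - 417889/2383893 = (-1 - 3981876625)**2*(-1/3386535) - 417889*1/2383893 = (-3981876626)**2*(-1/3386535) - 417889/2383893 = 15855341464685143876*(-1/3386535) - 417889/2383893 = -15855341464685143876/3386535 - 417889/2383893 = -12599145843424692295237961/2691045693585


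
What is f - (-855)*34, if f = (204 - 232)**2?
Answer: 29854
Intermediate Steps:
f = 784 (f = (-28)**2 = 784)
f - (-855)*34 = 784 - (-855)*34 = 784 - 1*(-29070) = 784 + 29070 = 29854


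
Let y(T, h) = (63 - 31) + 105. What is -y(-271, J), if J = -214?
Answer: -137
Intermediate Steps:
y(T, h) = 137 (y(T, h) = 32 + 105 = 137)
-y(-271, J) = -1*137 = -137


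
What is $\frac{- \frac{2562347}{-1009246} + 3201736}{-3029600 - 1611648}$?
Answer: $- \frac{3231341813403}{4684160979008} \approx -0.68984$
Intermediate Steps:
$\frac{- \frac{2562347}{-1009246} + 3201736}{-3029600 - 1611648} = \frac{\left(-2562347\right) \left(- \frac{1}{1009246}\right) + 3201736}{-4641248} = \left(\frac{2562347}{1009246} + 3201736\right) \left(- \frac{1}{4641248}\right) = \frac{3231341813403}{1009246} \left(- \frac{1}{4641248}\right) = - \frac{3231341813403}{4684160979008}$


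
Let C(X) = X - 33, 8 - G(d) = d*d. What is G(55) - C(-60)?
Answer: -2924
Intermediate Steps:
G(d) = 8 - d**2 (G(d) = 8 - d*d = 8 - d**2)
C(X) = -33 + X
G(55) - C(-60) = (8 - 1*55**2) - (-33 - 60) = (8 - 1*3025) - 1*(-93) = (8 - 3025) + 93 = -3017 + 93 = -2924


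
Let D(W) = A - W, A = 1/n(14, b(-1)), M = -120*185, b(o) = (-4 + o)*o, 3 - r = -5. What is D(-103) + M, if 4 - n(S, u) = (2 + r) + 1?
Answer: -154680/7 ≈ -22097.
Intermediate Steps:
r = 8 (r = 3 - 1*(-5) = 3 + 5 = 8)
b(o) = o*(-4 + o)
M = -22200
n(S, u) = -7 (n(S, u) = 4 - ((2 + 8) + 1) = 4 - (10 + 1) = 4 - 1*11 = 4 - 11 = -7)
A = -⅐ (A = 1/(-7) = -⅐ ≈ -0.14286)
D(W) = -⅐ - W
D(-103) + M = (-⅐ - 1*(-103)) - 22200 = (-⅐ + 103) - 22200 = 720/7 - 22200 = -154680/7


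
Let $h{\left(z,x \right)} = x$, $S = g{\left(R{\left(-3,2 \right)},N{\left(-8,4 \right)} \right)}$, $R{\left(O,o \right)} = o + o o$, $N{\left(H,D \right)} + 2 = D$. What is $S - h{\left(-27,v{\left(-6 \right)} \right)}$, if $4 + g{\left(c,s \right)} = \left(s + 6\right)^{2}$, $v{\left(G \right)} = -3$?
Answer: $63$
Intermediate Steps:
$N{\left(H,D \right)} = -2 + D$
$R{\left(O,o \right)} = o + o^{2}$
$g{\left(c,s \right)} = -4 + \left(6 + s\right)^{2}$ ($g{\left(c,s \right)} = -4 + \left(s + 6\right)^{2} = -4 + \left(6 + s\right)^{2}$)
$S = 60$ ($S = -4 + \left(6 + \left(-2 + 4\right)\right)^{2} = -4 + \left(6 + 2\right)^{2} = -4 + 8^{2} = -4 + 64 = 60$)
$S - h{\left(-27,v{\left(-6 \right)} \right)} = 60 - -3 = 60 + 3 = 63$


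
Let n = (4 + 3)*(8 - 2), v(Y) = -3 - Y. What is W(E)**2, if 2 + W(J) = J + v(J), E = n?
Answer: 25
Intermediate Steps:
n = 42 (n = 7*6 = 42)
E = 42
W(J) = -5 (W(J) = -2 + (J + (-3 - J)) = -2 - 3 = -5)
W(E)**2 = (-5)**2 = 25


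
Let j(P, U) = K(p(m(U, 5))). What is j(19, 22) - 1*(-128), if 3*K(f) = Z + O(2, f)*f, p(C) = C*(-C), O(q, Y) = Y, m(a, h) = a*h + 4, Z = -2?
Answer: 168896398/3 ≈ 5.6299e+7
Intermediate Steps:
m(a, h) = 4 + a*h
p(C) = -C**2
K(f) = -2/3 + f**2/3 (K(f) = (-2 + f*f)/3 = (-2 + f**2)/3 = -2/3 + f**2/3)
j(P, U) = -2/3 + (4 + 5*U)**4/3 (j(P, U) = -2/3 + (-(4 + U*5)**2)**2/3 = -2/3 + (-(4 + 5*U)**2)**2/3 = -2/3 + (4 + 5*U)**4/3)
j(19, 22) - 1*(-128) = (-2/3 + (4 + 5*22)**4/3) - 1*(-128) = (-2/3 + (4 + 110)**4/3) + 128 = (-2/3 + (1/3)*114**4) + 128 = (-2/3 + (1/3)*168896016) + 128 = (-2/3 + 56298672) + 128 = 168896014/3 + 128 = 168896398/3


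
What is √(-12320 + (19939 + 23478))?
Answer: 11*√257 ≈ 176.34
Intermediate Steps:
√(-12320 + (19939 + 23478)) = √(-12320 + 43417) = √31097 = 11*√257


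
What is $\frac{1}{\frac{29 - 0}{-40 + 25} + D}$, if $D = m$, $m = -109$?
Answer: $- \frac{15}{1664} \approx -0.0090144$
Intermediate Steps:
$D = -109$
$\frac{1}{\frac{29 - 0}{-40 + 25} + D} = \frac{1}{\frac{29 - 0}{-40 + 25} - 109} = \frac{1}{\frac{29 + 0}{-15} - 109} = \frac{1}{\left(- \frac{1}{15}\right) 29 - 109} = \frac{1}{- \frac{29}{15} - 109} = \frac{1}{- \frac{1664}{15}} = - \frac{15}{1664}$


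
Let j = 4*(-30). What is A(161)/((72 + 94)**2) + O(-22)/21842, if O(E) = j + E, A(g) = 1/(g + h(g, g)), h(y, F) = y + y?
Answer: -944966987/145353573708 ≈ -0.0065012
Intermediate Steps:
j = -120
h(y, F) = 2*y
A(g) = 1/(3*g) (A(g) = 1/(g + 2*g) = 1/(3*g))
O(E) = -120 + E
A(161)/((72 + 94)**2) + O(-22)/21842 = ((1/3)/161)/((72 + 94)**2) + (-120 - 22)/21842 = ((1/3)*(1/161))/(166**2) - 142*1/21842 = (1/483)/27556 - 71/10921 = (1/483)*(1/27556) - 71/10921 = 1/13309548 - 71/10921 = -944966987/145353573708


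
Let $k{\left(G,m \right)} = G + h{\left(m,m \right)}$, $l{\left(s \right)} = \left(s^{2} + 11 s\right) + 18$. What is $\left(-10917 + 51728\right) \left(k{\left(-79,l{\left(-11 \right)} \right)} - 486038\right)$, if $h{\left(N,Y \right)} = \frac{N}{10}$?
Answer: $- \frac{99194237136}{5} \approx -1.9839 \cdot 10^{10}$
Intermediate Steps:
$h{\left(N,Y \right)} = \frac{N}{10}$ ($h{\left(N,Y \right)} = N \frac{1}{10} = \frac{N}{10}$)
$l{\left(s \right)} = 18 + s^{2} + 11 s$
$k{\left(G,m \right)} = G + \frac{m}{10}$
$\left(-10917 + 51728\right) \left(k{\left(-79,l{\left(-11 \right)} \right)} - 486038\right) = \left(-10917 + 51728\right) \left(\left(-79 + \frac{18 + \left(-11\right)^{2} + 11 \left(-11\right)}{10}\right) - 486038\right) = 40811 \left(\left(-79 + \frac{18 + 121 - 121}{10}\right) - 486038\right) = 40811 \left(\left(-79 + \frac{1}{10} \cdot 18\right) - 486038\right) = 40811 \left(\left(-79 + \frac{9}{5}\right) - 486038\right) = 40811 \left(- \frac{386}{5} - 486038\right) = 40811 \left(- \frac{2430576}{5}\right) = - \frac{99194237136}{5}$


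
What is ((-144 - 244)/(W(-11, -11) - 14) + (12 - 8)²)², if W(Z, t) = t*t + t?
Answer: 82369/576 ≈ 143.00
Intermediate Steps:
W(Z, t) = t + t² (W(Z, t) = t² + t = t + t²)
((-144 - 244)/(W(-11, -11) - 14) + (12 - 8)²)² = ((-144 - 244)/(-11*(1 - 11) - 14) + (12 - 8)²)² = (-388/(-11*(-10) - 14) + 4²)² = (-388/(110 - 14) + 16)² = (-388/96 + 16)² = (-388*1/96 + 16)² = (-97/24 + 16)² = (287/24)² = 82369/576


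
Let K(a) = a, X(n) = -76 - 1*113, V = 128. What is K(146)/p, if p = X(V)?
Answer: -146/189 ≈ -0.77249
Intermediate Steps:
X(n) = -189 (X(n) = -76 - 113 = -189)
p = -189
K(146)/p = 146/(-189) = 146*(-1/189) = -146/189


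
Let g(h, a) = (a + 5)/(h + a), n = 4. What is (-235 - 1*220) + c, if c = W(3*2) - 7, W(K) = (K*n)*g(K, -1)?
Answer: -2214/5 ≈ -442.80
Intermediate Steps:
g(h, a) = (5 + a)/(a + h)
W(K) = 16*K/(-1 + K) (W(K) = (K*4)*((5 - 1)/(-1 + K)) = (4*K)*(4/(-1 + K)) = 16*K/(-1 + K))
c = 61/5 (c = 16*(3*2)/(-1 + 3*2) - 7 = 16*6/(-1 + 6) - 7 = 16*6/5 - 7 = 16*6*(1/5) - 7 = 96/5 - 7 = 61/5 ≈ 12.200)
(-235 - 1*220) + c = (-235 - 1*220) + 61/5 = (-235 - 220) + 61/5 = -455 + 61/5 = -2214/5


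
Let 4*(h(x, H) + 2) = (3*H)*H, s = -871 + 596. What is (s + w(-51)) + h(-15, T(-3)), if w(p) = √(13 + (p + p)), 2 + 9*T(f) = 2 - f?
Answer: -3323/12 + I*√89 ≈ -276.92 + 9.434*I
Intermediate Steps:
s = -275
T(f) = -f/9 (T(f) = -2/9 + (2 - f)/9 = -2/9 + (2/9 - f/9) = -f/9)
h(x, H) = -2 + 3*H²/4 (h(x, H) = -2 + ((3*H)*H)/4 = -2 + (3*H²)/4 = -2 + 3*H²/4)
w(p) = √(13 + 2*p)
(s + w(-51)) + h(-15, T(-3)) = (-275 + √(13 + 2*(-51))) + (-2 + 3*(-⅑*(-3))²/4) = (-275 + √(13 - 102)) + (-2 + 3*(⅓)²/4) = (-275 + √(-89)) + (-2 + (¾)*(⅑)) = (-275 + I*√89) + (-2 + 1/12) = (-275 + I*√89) - 23/12 = -3323/12 + I*√89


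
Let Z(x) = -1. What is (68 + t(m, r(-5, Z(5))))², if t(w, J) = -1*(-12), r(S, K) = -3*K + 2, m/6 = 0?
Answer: 6400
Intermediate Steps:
m = 0 (m = 6*0 = 0)
r(S, K) = 2 - 3*K
t(w, J) = 12
(68 + t(m, r(-5, Z(5))))² = (68 + 12)² = 80² = 6400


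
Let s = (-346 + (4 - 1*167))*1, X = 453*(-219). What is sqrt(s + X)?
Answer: 2*I*sqrt(24929) ≈ 315.78*I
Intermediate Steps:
X = -99207
s = -509 (s = (-346 + (4 - 167))*1 = (-346 - 163)*1 = -509*1 = -509)
sqrt(s + X) = sqrt(-509 - 99207) = sqrt(-99716) = 2*I*sqrt(24929)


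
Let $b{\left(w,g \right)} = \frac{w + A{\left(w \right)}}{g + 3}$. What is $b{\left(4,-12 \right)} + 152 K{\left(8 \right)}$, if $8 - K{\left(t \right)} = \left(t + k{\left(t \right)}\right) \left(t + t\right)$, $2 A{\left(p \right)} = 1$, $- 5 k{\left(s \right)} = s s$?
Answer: $\frac{128891}{10} \approx 12889.0$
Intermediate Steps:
$k{\left(s \right)} = - \frac{s^{2}}{5}$ ($k{\left(s \right)} = - \frac{s s}{5} = - \frac{s^{2}}{5}$)
$A{\left(p \right)} = \frac{1}{2}$ ($A{\left(p \right)} = \frac{1}{2} \cdot 1 = \frac{1}{2}$)
$b{\left(w,g \right)} = \frac{\frac{1}{2} + w}{3 + g}$ ($b{\left(w,g \right)} = \frac{w + \frac{1}{2}}{g + 3} = \frac{\frac{1}{2} + w}{3 + g}$)
$K{\left(t \right)} = 8 - 2 t \left(t - \frac{t^{2}}{5}\right)$ ($K{\left(t \right)} = 8 - \left(t - \frac{t^{2}}{5}\right) \left(t + t\right) = 8 - \left(t - \frac{t^{2}}{5}\right) 2 t = 8 - 2 t \left(t - \frac{t^{2}}{5}\right)$)
$b{\left(4,-12 \right)} + 152 K{\left(8 \right)} = \frac{\frac{1}{2} + 4}{3 - 12} + 152 \left(8 - 2 \cdot 8^{2} + \frac{2 \cdot 8^{3}}{5}\right) = \frac{1}{-9} \cdot \frac{9}{2} + 152 \left(8 - 128 + \frac{2}{5} \cdot 512\right) = \left(- \frac{1}{9}\right) \frac{9}{2} + 152 \left(8 - 128 + \frac{1024}{5}\right) = - \frac{1}{2} + 152 \cdot \frac{424}{5} = - \frac{1}{2} + \frac{64448}{5} = \frac{128891}{10}$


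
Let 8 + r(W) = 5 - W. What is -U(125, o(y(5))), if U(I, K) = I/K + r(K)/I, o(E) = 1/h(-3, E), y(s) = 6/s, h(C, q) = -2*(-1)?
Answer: -62493/250 ≈ -249.97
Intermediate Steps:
h(C, q) = 2
r(W) = -3 - W (r(W) = -8 + (5 - W) = -3 - W)
o(E) = ½ (o(E) = 1/2 = ½)
U(I, K) = I/K + (-3 - K)/I
-U(125, o(y(5))) = -(-3/125 + 125/(½) - 1*½/125) = -(-3*1/125 + 125*2 - 1*½*1/125) = -(-3/125 + 250 - 1/250) = -1*62493/250 = -62493/250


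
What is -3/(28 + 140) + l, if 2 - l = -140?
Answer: 7951/56 ≈ 141.98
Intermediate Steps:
l = 142 (l = 2 - 1*(-140) = 2 + 140 = 142)
-3/(28 + 140) + l = -3/(28 + 140) + 142 = -3/168 + 142 = -3*1/168 + 142 = -1/56 + 142 = 7951/56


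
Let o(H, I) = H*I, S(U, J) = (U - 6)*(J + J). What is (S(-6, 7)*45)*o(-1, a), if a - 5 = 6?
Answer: 83160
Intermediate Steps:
a = 11 (a = 5 + 6 = 11)
S(U, J) = 2*J*(-6 + U) (S(U, J) = (-6 + U)*(2*J) = 2*J*(-6 + U))
(S(-6, 7)*45)*o(-1, a) = ((2*7*(-6 - 6))*45)*(-1*11) = ((2*7*(-12))*45)*(-11) = -168*45*(-11) = -7560*(-11) = 83160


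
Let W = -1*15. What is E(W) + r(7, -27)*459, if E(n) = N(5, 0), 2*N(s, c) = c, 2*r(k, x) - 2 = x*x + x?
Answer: 161568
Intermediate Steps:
r(k, x) = 1 + x/2 + x²/2 (r(k, x) = 1 + (x*x + x)/2 = 1 + (x² + x)/2 = 1 + (x + x²)/2 = 1 + (x/2 + x²/2) = 1 + x/2 + x²/2)
N(s, c) = c/2
W = -15
E(n) = 0 (E(n) = (½)*0 = 0)
E(W) + r(7, -27)*459 = 0 + (1 + (½)*(-27) + (½)*(-27)²)*459 = 0 + (1 - 27/2 + (½)*729)*459 = 0 + (1 - 27/2 + 729/2)*459 = 0 + 352*459 = 0 + 161568 = 161568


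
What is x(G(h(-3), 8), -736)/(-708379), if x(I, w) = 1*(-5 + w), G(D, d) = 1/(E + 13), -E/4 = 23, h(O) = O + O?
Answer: 741/708379 ≈ 0.0010461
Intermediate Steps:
h(O) = 2*O
E = -92 (E = -4*23 = -92)
G(D, d) = -1/79 (G(D, d) = 1/(-92 + 13) = 1/(-79) = -1/79)
x(I, w) = -5 + w
x(G(h(-3), 8), -736)/(-708379) = (-5 - 736)/(-708379) = -741*(-1/708379) = 741/708379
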